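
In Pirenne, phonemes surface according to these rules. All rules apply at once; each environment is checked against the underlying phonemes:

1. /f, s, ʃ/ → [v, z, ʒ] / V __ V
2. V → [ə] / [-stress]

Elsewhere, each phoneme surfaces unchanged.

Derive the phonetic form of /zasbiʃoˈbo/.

/z/ stays [z].
/a/ (between /z/ and /s/) occurs in an unstressed syllable → [ə] by rule 2.
/s/ (between /a/ and /b/): rule 1 targets it, but not between two vowels → unchanged [s].
/b/ (between /s/ and /i/): no rule targets it → [b].
/i/ (between /b/ and /ʃ/) occurs in an unstressed syllable → [ə] by rule 2.
Rule 1 applies to /ʃ/ (between /i/ and /o/: between two vowels) → [ʒ].
Rule 2 applies to /o/ (between /ʃ/ and /b/: in an unstressed syllable) → [ə].
/b/ — not in any rule's target class → [b].
/o/ (word-final): rule 2 targets it, but not in an unstressed syllable → unchanged [o].

[zəsbəʒəˈbo]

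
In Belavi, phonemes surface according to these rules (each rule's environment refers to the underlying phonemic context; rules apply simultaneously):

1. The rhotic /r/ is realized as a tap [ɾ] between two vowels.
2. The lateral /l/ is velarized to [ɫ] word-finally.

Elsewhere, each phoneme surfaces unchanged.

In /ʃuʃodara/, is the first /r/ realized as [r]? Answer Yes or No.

/r/ (between /a/ and /a/): between two vowels, so rule 1 applies → [ɾ].
The actual realization is [ɾ], not [r].

No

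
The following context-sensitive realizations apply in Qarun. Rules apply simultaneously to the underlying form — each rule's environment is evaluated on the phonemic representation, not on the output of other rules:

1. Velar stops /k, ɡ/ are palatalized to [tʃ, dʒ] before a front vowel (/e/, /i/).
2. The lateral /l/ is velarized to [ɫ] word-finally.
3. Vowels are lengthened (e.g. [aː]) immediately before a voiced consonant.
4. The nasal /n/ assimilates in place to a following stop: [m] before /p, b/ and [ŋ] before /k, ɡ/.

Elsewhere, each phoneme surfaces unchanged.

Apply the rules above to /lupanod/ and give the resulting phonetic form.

/l/ — word-initial; rule 2 does not apply here → [l].
/u/ — between /l/ and /p/; rule 3 does not apply here → [u].
/p/ (between /u/ and /a/) is unaffected → [p].
/a/ meets the environment for rule 3 (before a voiced consonant) → [aː].
/n/ (between /a/ and /o/): rule 4 targets it, but not before a labial or velar stop → unchanged [n].
/o/ meets the environment for rule 3 (before a voiced consonant) → [oː].
/d/ (word-final) is unaffected → [d].

[lupaːnoːd]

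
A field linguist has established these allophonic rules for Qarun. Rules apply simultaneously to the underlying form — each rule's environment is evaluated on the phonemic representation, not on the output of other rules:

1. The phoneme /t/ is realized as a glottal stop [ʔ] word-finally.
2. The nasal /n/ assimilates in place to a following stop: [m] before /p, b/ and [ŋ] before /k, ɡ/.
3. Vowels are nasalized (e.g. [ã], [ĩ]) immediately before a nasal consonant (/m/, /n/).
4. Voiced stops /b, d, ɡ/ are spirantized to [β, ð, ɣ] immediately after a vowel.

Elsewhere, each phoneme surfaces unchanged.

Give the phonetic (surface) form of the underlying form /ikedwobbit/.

/i/ (word-initial) fails the environment for rule 3, so it stays [i].
/e/ (between /k/ and /d/) is in the target of rule 3 but the environment (before a nasal consonant) is not met → [e].
/d/ (between /e/ and /w/): immediately after a vowel, so rule 4 applies → [ð].
/o/ (between /w/ and /b/) fails the environment for rule 3, so it stays [o].
/b/ (between /o/ and /b/) occurs immediately after a vowel → [β] by rule 4.
/b/ (between /b/ and /i/) fails the environment for rule 4, so it stays [b].
/i/ — between /b/ and /t/; rule 3 does not apply here → [i].
/t/ meets the environment for rule 1 (word-finally) → [ʔ].

[ikeðwoβbiʔ]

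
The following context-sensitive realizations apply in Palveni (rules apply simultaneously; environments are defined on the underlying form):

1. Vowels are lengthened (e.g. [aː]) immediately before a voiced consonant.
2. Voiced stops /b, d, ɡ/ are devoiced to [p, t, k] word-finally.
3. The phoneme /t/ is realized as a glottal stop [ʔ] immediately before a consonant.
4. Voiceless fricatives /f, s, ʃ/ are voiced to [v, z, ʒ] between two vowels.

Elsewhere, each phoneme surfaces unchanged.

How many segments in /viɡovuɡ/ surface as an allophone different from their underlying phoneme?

Segments that undergo a rule: /i/ → [iː] (rule 1); /o/ → [oː] (rule 1); /u/ → [uː] (rule 1); /ɡ/ → [k] (rule 2).
All other segments surface unchanged.

4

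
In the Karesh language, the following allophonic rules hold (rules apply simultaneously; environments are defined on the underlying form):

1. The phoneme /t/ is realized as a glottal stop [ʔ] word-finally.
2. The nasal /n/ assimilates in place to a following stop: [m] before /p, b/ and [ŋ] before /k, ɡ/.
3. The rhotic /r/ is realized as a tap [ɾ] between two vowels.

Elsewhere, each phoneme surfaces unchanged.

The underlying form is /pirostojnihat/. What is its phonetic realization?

[piɾostojnihaʔ]

/p/ (word-initial) is unaffected → [p].
/i/ stays [i].
/r/ meets the environment for rule 3 (between two vowels) → [ɾ].
/o/ — not in any rule's target class → [o].
/s/ stays [s].
/t/ (between /s/ and /o/) fails the environment for rule 1, so it stays [t].
/o/ — not in any rule's target class → [o].
/j/ — not in any rule's target class → [j].
/n/ — between /j/ and /i/; rule 2 does not apply here → [n].
/i/ (between /n/ and /h/) is unaffected → [i].
/h/ (between /i/ and /a/): no rule targets it → [h].
/a/ (between /h/ and /t/): no rule targets it → [a].
/t/ meets the environment for rule 1 (word-finally) → [ʔ].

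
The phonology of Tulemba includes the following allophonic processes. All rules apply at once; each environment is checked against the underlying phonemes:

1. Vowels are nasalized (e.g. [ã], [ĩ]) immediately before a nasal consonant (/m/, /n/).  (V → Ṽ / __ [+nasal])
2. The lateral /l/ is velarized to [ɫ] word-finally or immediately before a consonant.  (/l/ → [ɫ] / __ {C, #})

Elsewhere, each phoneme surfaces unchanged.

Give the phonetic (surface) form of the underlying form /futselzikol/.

/f/ (word-initial): no rule targets it → [f].
/u/ (between /f/ and /t/) fails the environment for rule 1, so it stays [u].
/t/ (between /u/ and /s/) is unaffected → [t].
/s/ stays [s].
/e/ — between /s/ and /l/; rule 1 does not apply here → [e].
/l/ (between /e/ and /z/) occurs word-finally or immediately before a consonant → [ɫ] by rule 2.
/z/ (between /l/ and /i/): no rule targets it → [z].
/i/ (between /z/ and /k/) fails the environment for rule 1, so it stays [i].
/k/ stays [k].
/o/ (between /k/ and /l/) is in the target of rule 1 but the environment (before a nasal consonant) is not met → [o].
/l/ (word-final): word-finally or immediately before a consonant, so rule 2 applies → [ɫ].

[futseɫzikoɫ]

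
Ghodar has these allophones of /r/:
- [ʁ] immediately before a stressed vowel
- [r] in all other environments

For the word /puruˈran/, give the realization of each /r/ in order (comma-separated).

[r], [ʁ]

Occurrence 1 (position 3): no conditioning environment matches → elsewhere allophone [r].
Occurrence 2 (position 5): immediately before a stressed vowel → [ʁ].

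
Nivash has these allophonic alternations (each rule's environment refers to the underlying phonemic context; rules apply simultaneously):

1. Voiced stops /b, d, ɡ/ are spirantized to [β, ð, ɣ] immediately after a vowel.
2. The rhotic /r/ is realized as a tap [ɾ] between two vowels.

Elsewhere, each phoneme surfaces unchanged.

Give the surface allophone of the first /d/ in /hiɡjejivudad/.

[ð]

/d/ (between /u/ and /a/) occurs immediately after a vowel → [ð] by rule 1.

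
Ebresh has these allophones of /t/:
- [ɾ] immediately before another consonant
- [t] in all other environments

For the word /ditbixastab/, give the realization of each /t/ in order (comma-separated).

Occurrence 1 (position 3): immediately before another consonant → [ɾ].
Occurrence 2 (position 9): no conditioning environment matches → elsewhere allophone [t].

[ɾ], [t]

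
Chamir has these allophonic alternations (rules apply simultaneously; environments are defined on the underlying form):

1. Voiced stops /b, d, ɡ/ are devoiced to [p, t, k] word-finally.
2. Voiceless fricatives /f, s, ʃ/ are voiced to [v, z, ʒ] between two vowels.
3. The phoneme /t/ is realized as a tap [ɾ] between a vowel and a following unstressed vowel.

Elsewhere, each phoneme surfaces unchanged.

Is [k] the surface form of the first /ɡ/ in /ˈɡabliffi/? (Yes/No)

/ɡ/ (word-initial) fails the environment for rule 1, so it stays [ɡ].
The actual realization is [ɡ], not [k].

No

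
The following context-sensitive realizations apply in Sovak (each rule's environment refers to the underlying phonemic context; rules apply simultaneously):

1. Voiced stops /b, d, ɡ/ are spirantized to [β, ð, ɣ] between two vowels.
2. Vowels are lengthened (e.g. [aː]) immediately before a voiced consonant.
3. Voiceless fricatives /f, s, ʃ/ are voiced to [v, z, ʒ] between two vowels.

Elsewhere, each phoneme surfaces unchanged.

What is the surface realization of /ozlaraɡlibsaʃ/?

/o/ meets the environment for rule 2 (before a voiced consonant) → [oː].
/z/ (between /o/ and /l/) is unaffected → [z].
/l/ (between /z/ and /a/) is unaffected → [l].
/a/ (between /l/ and /r/): before a voiced consonant, so rule 2 applies → [aː].
/r/ (between /a/ and /a/): no rule targets it → [r].
/a/ meets the environment for rule 2 (before a voiced consonant) → [aː].
/ɡ/ (between /a/ and /l/) is in the target of rule 1 but the environment (between two vowels) is not met → [ɡ].
/l/ stays [l].
/i/ meets the environment for rule 2 (before a voiced consonant) → [iː].
/b/ (between /i/ and /s/) is in the target of rule 1 but the environment (between two vowels) is not met → [b].
/s/ (between /b/ and /a/): rule 3 targets it, but not between two vowels → unchanged [s].
/a/ (between /s/ and /ʃ/) is in the target of rule 2 but the environment (before a voiced consonant) is not met → [a].
/ʃ/ (word-final): rule 3 targets it, but not between two vowels → unchanged [ʃ].

[oːzlaːraːɡliːbsaʃ]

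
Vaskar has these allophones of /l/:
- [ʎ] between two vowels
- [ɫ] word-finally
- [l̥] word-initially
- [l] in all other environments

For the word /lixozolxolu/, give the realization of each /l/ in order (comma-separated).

[l̥], [l], [ʎ]

Occurrence 1 (position 1): word-initially → [l̥].
Occurrence 2 (position 7): no conditioning environment matches → elsewhere allophone [l].
Occurrence 3 (position 10): between two vowels → [ʎ].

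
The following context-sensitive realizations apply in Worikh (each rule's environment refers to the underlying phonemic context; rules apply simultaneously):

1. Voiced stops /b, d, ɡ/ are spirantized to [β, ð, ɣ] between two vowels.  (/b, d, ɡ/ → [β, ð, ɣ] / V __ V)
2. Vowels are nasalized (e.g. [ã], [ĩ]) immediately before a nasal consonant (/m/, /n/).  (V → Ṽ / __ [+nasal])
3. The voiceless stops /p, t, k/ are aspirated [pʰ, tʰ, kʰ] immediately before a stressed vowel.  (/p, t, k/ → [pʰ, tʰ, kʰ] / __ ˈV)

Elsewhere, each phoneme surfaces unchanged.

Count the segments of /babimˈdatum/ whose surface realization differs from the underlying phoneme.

3

Segments that undergo a rule: /b/ → [β] (rule 1); /i/ → [ĩ] (rule 2); /u/ → [ũ] (rule 2).
All other segments surface unchanged.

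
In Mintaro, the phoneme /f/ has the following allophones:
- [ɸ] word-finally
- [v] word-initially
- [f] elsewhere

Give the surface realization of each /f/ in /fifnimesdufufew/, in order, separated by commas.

[v], [f], [f], [f]

Occurrence 1 (position 1): word-initially → [v].
Occurrence 2 (position 3): no conditioning environment matches → elsewhere allophone [f].
Occurrence 3 (position 11): no conditioning environment matches → elsewhere allophone [f].
Occurrence 4 (position 13): no conditioning environment matches → elsewhere allophone [f].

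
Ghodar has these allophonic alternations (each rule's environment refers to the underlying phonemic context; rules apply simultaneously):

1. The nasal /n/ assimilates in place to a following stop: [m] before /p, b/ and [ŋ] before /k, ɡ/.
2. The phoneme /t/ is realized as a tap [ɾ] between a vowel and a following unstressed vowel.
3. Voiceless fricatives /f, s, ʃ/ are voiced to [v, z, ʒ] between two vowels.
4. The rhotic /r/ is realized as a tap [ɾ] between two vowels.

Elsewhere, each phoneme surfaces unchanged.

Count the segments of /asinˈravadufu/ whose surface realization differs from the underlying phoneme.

2

Segments that undergo a rule: /s/ → [z] (rule 3); /f/ → [v] (rule 3).
All other segments surface unchanged.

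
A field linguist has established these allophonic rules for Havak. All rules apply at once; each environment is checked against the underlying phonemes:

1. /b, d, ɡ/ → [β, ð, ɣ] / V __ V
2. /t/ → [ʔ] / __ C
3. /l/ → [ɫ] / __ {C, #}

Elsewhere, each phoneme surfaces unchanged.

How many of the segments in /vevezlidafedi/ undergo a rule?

Segments that undergo a rule: /d/ → [ð] (rule 1); /d/ → [ð] (rule 1).
All other segments surface unchanged.

2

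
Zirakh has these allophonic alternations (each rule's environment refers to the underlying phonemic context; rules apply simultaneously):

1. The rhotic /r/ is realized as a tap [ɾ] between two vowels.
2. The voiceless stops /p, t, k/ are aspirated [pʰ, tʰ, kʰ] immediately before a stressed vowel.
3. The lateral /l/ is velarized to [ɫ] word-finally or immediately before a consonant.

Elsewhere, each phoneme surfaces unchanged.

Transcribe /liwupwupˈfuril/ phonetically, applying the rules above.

/l/ — word-initial; rule 3 does not apply here → [l].
/p/ (between /u/ and /w/) fails the environment for rule 2, so it stays [p].
/p/ (between /u/ and /f/) is in the target of rule 2 but the environment (immediately before a stressed vowel) is not met → [p].
/r/ (between /u/ and /i/) occurs between two vowels → [ɾ] by rule 1.
/l/ meets the environment for rule 3 (word-finally or immediately before a consonant) → [ɫ].

[liwupwupˈfuɾiɫ]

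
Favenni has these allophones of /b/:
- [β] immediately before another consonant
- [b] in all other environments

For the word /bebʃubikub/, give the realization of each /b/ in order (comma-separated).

Occurrence 1 (position 1): no conditioning environment matches → elsewhere allophone [b].
Occurrence 2 (position 3): immediately before another consonant → [β].
Occurrence 3 (position 6): no conditioning environment matches → elsewhere allophone [b].
Occurrence 4 (position 10): no conditioning environment matches → elsewhere allophone [b].

[b], [β], [b], [b]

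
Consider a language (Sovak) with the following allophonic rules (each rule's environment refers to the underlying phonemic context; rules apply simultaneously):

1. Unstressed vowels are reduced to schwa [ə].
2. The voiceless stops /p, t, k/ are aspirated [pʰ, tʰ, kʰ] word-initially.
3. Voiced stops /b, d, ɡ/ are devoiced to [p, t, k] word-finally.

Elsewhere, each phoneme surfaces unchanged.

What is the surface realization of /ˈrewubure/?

[ˈrewəbərə]

/r/ (word-initial) is unaffected → [r].
/e/ (between /r/ and /w/): rule 1 targets it, but not in an unstressed syllable → unchanged [e].
/w/ stays [w].
/u/ meets the environment for rule 1 (in an unstressed syllable) → [ə].
/b/ (between /u/ and /u/) fails the environment for rule 3, so it stays [b].
/u/ — between /b/ and /r/, in an unstressed syllable — surfaces as [ə] (rule 1).
/r/ stays [r].
/e/ — word-final, in an unstressed syllable — surfaces as [ə] (rule 1).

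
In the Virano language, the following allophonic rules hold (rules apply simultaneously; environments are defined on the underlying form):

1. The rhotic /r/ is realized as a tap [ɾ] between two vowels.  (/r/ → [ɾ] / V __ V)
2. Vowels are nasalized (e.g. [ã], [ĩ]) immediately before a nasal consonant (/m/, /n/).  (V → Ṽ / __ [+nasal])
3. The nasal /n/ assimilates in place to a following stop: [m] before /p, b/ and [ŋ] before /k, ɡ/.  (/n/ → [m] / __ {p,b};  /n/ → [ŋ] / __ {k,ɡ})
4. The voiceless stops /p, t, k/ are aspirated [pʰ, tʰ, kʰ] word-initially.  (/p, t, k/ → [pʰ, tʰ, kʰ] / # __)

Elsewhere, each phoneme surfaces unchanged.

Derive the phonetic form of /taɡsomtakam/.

Rule 4 applies to /t/ (word-initial: word-initially) → [tʰ].
/a/ (between /t/ and /ɡ/) is in the target of rule 2 but the environment (before a nasal consonant) is not met → [a].
/ɡ/ (between /a/ and /s/): no rule targets it → [ɡ].
/s/ stays [s].
/o/ — between /s/ and /m/, before a nasal consonant — surfaces as [õ] (rule 2).
/m/ (between /o/ and /t/): no rule targets it → [m].
/t/ (between /m/ and /a/) is in the target of rule 4 but the environment (word-initially) is not met → [t].
/a/ (between /t/ and /k/) is in the target of rule 2 but the environment (before a nasal consonant) is not met → [a].
/k/ (between /a/ and /a/): rule 4 targets it, but not word-initially → unchanged [k].
/a/ — between /k/ and /m/, before a nasal consonant — surfaces as [ã] (rule 2).
/m/ stays [m].

[tʰaɡsõmtakãm]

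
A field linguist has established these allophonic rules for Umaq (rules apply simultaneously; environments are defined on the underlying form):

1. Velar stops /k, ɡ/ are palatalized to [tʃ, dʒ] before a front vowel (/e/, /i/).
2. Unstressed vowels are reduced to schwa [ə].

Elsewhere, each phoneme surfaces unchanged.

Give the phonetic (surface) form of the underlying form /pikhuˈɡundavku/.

/p/ stays [p].
/i/ (between /p/ and /k/) occurs in an unstressed syllable → [ə] by rule 2.
/k/ (between /i/ and /h/) fails the environment for rule 1, so it stays [k].
/h/ stays [h].
/u/ (between /h/ and /ɡ/): in an unstressed syllable, so rule 2 applies → [ə].
/ɡ/ (between /u/ and /u/) is in the target of rule 1 but the environment (before a front vowel) is not met → [ɡ].
/u/ (between /ɡ/ and /n/): rule 2 targets it, but not in an unstressed syllable → unchanged [u].
/n/ stays [n].
/d/ (between /n/ and /a/): no rule targets it → [d].
/a/ (between /d/ and /v/): in an unstressed syllable, so rule 2 applies → [ə].
/v/ (between /a/ and /k/): no rule targets it → [v].
/k/ (between /v/ and /u/) fails the environment for rule 1, so it stays [k].
/u/ (word-final) occurs in an unstressed syllable → [ə] by rule 2.

[pəkhəˈɡundəvkə]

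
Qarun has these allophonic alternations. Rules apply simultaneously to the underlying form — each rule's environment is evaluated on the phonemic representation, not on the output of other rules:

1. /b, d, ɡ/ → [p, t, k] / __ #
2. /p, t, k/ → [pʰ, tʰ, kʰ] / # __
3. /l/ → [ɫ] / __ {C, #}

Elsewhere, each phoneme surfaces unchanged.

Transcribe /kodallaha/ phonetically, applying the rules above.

[kʰodaɫlaha]

/k/ (word-initial) occurs word-initially → [kʰ] by rule 2.
/d/ — between /o/ and /a/; rule 1 does not apply here → [d].
Rule 3 applies to /l/ (between /a/ and /l/: word-finally or immediately before a consonant) → [ɫ].
/l/ (between /l/ and /a/) fails the environment for rule 3, so it stays [l].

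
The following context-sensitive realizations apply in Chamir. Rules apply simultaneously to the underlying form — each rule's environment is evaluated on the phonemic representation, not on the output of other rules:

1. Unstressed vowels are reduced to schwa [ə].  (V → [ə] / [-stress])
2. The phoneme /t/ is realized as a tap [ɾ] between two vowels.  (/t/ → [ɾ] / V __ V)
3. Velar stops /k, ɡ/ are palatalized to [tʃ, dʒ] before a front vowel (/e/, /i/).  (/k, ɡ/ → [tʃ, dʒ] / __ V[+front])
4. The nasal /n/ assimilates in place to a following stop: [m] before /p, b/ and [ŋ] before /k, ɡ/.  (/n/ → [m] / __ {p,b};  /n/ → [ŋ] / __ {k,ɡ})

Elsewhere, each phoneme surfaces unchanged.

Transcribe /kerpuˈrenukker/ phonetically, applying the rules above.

/k/ — word-initial, before a front vowel — surfaces as [tʃ] (rule 3).
Rule 1 applies to /e/ (between /k/ and /r/: in an unstressed syllable) → [ə].
/r/ — not in any rule's target class → [r].
/p/ (between /r/ and /u/) is unaffected → [p].
/u/ (between /p/ and /r/): in an unstressed syllable, so rule 1 applies → [ə].
/r/ (between /u/ and /e/) is unaffected → [r].
/e/ (between /r/ and /n/) fails the environment for rule 1, so it stays [e].
/n/ (between /e/ and /u/): rule 4 targets it, but not before a labial or velar stop → unchanged [n].
/u/ — between /n/ and /k/, in an unstressed syllable — surfaces as [ə] (rule 1).
/k/ (between /u/ and /k/): rule 3 targets it, but not before a front vowel → unchanged [k].
/k/ — between /k/ and /e/, before a front vowel — surfaces as [tʃ] (rule 3).
/e/ — between /k/ and /r/, in an unstressed syllable — surfaces as [ə] (rule 1).
/r/ (word-final) is unaffected → [r].

[tʃərpəˈrenəktʃər]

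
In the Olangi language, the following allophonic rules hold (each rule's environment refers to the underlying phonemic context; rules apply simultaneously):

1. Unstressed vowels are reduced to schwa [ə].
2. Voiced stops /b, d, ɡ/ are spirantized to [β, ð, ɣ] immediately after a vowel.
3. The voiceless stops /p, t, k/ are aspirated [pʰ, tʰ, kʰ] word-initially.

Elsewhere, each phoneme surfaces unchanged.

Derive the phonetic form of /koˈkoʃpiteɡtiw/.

/k/ meets the environment for rule 3 (word-initially) → [kʰ].
/o/ (between /k/ and /k/): in an unstressed syllable, so rule 1 applies → [ə].
/k/ — between /o/ and /o/; rule 3 does not apply here → [k].
/o/ (between /k/ and /ʃ/) is in the target of rule 1 but the environment (in an unstressed syllable) is not met → [o].
/ʃ/ — not in any rule's target class → [ʃ].
/p/ — between /ʃ/ and /i/; rule 3 does not apply here → [p].
Rule 1 applies to /i/ (between /p/ and /t/: in an unstressed syllable) → [ə].
/t/ — between /i/ and /e/; rule 3 does not apply here → [t].
Rule 1 applies to /e/ (between /t/ and /ɡ/: in an unstressed syllable) → [ə].
Rule 2 applies to /ɡ/ (between /e/ and /t/: immediately after a vowel) → [ɣ].
/t/ (between /ɡ/ and /i/) is in the target of rule 3 but the environment (word-initially) is not met → [t].
/i/ — between /t/ and /w/, in an unstressed syllable — surfaces as [ə] (rule 1).
/w/ (word-final) is unaffected → [w].

[kʰəˈkoʃpətəɣtəw]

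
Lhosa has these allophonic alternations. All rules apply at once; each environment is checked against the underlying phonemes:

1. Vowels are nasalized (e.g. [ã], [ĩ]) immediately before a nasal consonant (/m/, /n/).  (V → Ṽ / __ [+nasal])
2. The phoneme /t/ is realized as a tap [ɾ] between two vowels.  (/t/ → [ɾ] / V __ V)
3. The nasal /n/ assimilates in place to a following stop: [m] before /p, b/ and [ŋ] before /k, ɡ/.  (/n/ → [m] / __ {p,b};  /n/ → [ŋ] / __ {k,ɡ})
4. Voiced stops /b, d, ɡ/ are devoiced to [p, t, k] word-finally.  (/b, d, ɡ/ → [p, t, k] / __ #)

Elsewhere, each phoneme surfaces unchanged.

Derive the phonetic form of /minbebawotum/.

/m/ (word-initial): no rule targets it → [m].
/i/ — between /m/ and /n/, before a nasal consonant — surfaces as [ĩ] (rule 1).
/n/ — between /i/ and /b/, before a labial or velar stop — surfaces as [m] (rule 3).
/b/ (between /n/ and /e/): rule 4 targets it, but not word-finally → unchanged [b].
/e/ (between /b/ and /b/) fails the environment for rule 1, so it stays [e].
/b/ (between /e/ and /a/): rule 4 targets it, but not word-finally → unchanged [b].
/a/ — between /b/ and /w/; rule 1 does not apply here → [a].
/w/ (between /a/ and /o/) is unaffected → [w].
/o/ — between /w/ and /t/; rule 1 does not apply here → [o].
/t/ — between /o/ and /u/, between two vowels — surfaces as [ɾ] (rule 2).
/u/ (between /t/ and /m/) occurs before a nasal consonant → [ũ] by rule 1.
/m/ (word-final): no rule targets it → [m].

[mĩmbebawoɾũm]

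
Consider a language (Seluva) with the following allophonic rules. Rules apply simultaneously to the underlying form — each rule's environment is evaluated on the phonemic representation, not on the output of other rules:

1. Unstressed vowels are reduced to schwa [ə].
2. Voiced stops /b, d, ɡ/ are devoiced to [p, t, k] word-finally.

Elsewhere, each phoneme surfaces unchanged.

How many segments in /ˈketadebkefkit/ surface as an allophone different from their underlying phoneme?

Segments that undergo a rule: /a/ → [ə] (rule 1); /e/ → [ə] (rule 1); /e/ → [ə] (rule 1); /i/ → [ə] (rule 1).
All other segments surface unchanged.

4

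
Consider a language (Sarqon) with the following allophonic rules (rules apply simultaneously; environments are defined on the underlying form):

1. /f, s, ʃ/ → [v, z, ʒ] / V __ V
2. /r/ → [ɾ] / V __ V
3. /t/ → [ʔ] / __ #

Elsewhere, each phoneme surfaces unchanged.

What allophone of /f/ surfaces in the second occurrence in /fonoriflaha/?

[f]

/f/ (between /i/ and /l/) fails the environment for rule 1, so it stays [f].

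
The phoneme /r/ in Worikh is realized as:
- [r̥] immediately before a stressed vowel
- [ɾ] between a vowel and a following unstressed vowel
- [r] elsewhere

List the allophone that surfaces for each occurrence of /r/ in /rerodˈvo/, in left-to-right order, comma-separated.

Occurrence 1 (position 1): no conditioning environment matches → elsewhere allophone [r].
Occurrence 2 (position 3): between a vowel and a following unstressed vowel → [ɾ].

[r], [ɾ]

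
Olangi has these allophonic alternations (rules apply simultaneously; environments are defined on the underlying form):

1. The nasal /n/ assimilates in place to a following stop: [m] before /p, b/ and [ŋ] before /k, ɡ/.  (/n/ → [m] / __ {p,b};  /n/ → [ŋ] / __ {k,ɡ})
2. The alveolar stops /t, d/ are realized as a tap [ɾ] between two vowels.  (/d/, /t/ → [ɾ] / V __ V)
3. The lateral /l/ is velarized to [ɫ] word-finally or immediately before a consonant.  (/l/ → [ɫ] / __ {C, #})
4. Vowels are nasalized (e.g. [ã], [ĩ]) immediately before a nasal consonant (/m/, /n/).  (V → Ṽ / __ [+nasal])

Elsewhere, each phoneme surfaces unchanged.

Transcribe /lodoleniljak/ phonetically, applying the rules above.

/l/ (word-initial) is in the target of rule 3 but the environment (word-finally or immediately before a consonant) is not met → [l].
/o/ — between /l/ and /d/; rule 4 does not apply here → [o].
/d/ (between /o/ and /o/) occurs between two vowels → [ɾ] by rule 2.
/o/ (between /d/ and /l/): rule 4 targets it, but not before a nasal consonant → unchanged [o].
/l/ — between /o/ and /e/; rule 3 does not apply here → [l].
/e/ meets the environment for rule 4 (before a nasal consonant) → [ẽ].
/n/ (between /e/ and /i/) fails the environment for rule 1, so it stays [n].
/i/ — between /n/ and /l/; rule 4 does not apply here → [i].
/l/ — between /i/ and /j/, word-finally or immediately before a consonant — surfaces as [ɫ] (rule 3).
/a/ — between /j/ and /k/; rule 4 does not apply here → [a].

[loɾolẽniɫjak]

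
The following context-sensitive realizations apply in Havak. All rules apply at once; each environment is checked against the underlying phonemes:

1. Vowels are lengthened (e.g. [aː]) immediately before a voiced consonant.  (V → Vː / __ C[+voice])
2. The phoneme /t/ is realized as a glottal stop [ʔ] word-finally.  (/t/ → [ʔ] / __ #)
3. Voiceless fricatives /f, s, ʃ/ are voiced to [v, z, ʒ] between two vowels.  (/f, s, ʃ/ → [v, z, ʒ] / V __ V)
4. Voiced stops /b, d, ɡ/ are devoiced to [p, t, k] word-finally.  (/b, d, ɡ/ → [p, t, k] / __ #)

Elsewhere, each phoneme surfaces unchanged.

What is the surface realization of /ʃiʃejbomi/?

[ʃiʒeːjboːmi]

/ʃ/ (word-initial): rule 3 targets it, but not between two vowels → unchanged [ʃ].
/i/ (between /ʃ/ and /ʃ/) is in the target of rule 1 but the environment (before a voiced consonant) is not met → [i].
Rule 3 applies to /ʃ/ (between /i/ and /e/: between two vowels) → [ʒ].
/e/ meets the environment for rule 1 (before a voiced consonant) → [eː].
/b/ (between /j/ and /o/) fails the environment for rule 4, so it stays [b].
Rule 1 applies to /o/ (between /b/ and /m/: before a voiced consonant) → [oː].
/i/ (word-final): rule 1 targets it, but not before a voiced consonant → unchanged [i].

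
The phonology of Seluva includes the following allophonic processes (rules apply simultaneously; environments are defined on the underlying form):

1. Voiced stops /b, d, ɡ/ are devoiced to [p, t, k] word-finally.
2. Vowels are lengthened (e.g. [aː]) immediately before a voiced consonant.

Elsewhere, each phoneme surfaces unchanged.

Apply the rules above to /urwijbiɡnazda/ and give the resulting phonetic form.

/u/ meets the environment for rule 2 (before a voiced consonant) → [uː].
/r/ (between /u/ and /w/): no rule targets it → [r].
/w/ stays [w].
/i/ (between /w/ and /j/): before a voiced consonant, so rule 2 applies → [iː].
/j/ — not in any rule's target class → [j].
/b/ (between /j/ and /i/) is in the target of rule 1 but the environment (word-finally) is not met → [b].
/i/ meets the environment for rule 2 (before a voiced consonant) → [iː].
/ɡ/ (between /i/ and /n/) fails the environment for rule 1, so it stays [ɡ].
/n/ — not in any rule's target class → [n].
/a/ (between /n/ and /z/) occurs before a voiced consonant → [aː] by rule 2.
/z/ stays [z].
/d/ — between /z/ and /a/; rule 1 does not apply here → [d].
/a/ (word-final) is in the target of rule 2 but the environment (before a voiced consonant) is not met → [a].

[uːrwiːjbiːɡnaːzda]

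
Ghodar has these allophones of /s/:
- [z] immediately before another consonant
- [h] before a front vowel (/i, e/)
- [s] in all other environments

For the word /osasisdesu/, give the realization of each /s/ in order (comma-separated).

[s], [h], [z], [s]

Occurrence 1 (position 2): no conditioning environment matches → elsewhere allophone [s].
Occurrence 2 (position 4): before a front vowel (/i, e/) → [h].
Occurrence 3 (position 6): immediately before another consonant → [z].
Occurrence 4 (position 9): no conditioning environment matches → elsewhere allophone [s].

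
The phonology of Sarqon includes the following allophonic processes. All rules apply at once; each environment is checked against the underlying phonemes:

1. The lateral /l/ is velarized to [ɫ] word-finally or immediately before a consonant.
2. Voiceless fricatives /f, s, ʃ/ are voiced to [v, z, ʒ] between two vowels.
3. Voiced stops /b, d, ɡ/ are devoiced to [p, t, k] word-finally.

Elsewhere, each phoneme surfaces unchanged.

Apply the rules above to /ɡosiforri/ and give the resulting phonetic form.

/ɡ/ (word-initial) is in the target of rule 3 but the environment (word-finally) is not met → [ɡ].
/o/ stays [o].
/s/ meets the environment for rule 2 (between two vowels) → [z].
/i/ — not in any rule's target class → [i].
/f/ (between /i/ and /o/) occurs between two vowels → [v] by rule 2.
/o/ (between /f/ and /r/): no rule targets it → [o].
/r/ (between /o/ and /r/) is unaffected → [r].
/r/ — not in any rule's target class → [r].
/i/ (word-final) is unaffected → [i].

[ɡozivorri]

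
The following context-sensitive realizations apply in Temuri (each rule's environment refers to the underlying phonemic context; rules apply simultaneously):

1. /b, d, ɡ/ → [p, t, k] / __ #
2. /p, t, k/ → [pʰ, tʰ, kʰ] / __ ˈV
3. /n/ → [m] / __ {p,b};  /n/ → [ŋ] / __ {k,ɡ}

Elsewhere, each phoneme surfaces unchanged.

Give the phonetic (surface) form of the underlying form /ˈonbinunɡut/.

/o/ — not in any rule's target class → [o].
Rule 3 applies to /n/ (between /o/ and /b/: before a labial or velar stop) → [m].
/b/ (between /n/ and /i/) is in the target of rule 1 but the environment (word-finally) is not met → [b].
/i/ — not in any rule's target class → [i].
/n/ (between /i/ and /u/) fails the environment for rule 3, so it stays [n].
/u/ (between /n/ and /n/) is unaffected → [u].
/n/ — between /u/ and /ɡ/, before a labial or velar stop — surfaces as [ŋ] (rule 3).
/ɡ/ — between /n/ and /u/; rule 1 does not apply here → [ɡ].
/u/ (between /ɡ/ and /t/): no rule targets it → [u].
/t/ (word-final) fails the environment for rule 2, so it stays [t].

[ˈombinuŋɡut]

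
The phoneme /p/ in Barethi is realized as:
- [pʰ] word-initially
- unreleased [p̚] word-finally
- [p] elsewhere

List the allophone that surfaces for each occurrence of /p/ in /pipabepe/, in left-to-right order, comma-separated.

[pʰ], [p], [p]

Occurrence 1 (position 1): word-initially → [pʰ].
Occurrence 2 (position 3): no conditioning environment matches → elsewhere allophone [p].
Occurrence 3 (position 7): no conditioning environment matches → elsewhere allophone [p].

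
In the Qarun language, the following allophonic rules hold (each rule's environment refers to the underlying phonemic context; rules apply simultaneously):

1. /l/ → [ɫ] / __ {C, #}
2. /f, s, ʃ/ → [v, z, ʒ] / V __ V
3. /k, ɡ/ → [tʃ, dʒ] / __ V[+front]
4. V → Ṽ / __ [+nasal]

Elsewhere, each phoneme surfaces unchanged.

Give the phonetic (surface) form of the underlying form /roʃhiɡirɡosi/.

[roʃhidʒirɡozi]

/r/ — not in any rule's target class → [r].
/o/ (between /r/ and /ʃ/): rule 4 targets it, but not before a nasal consonant → unchanged [o].
/ʃ/ — between /o/ and /h/; rule 2 does not apply here → [ʃ].
/h/ (between /ʃ/ and /i/): no rule targets it → [h].
/i/ (between /h/ and /ɡ/) is in the target of rule 4 but the environment (before a nasal consonant) is not met → [i].
/ɡ/ (between /i/ and /i/) occurs before a front vowel → [dʒ] by rule 3.
/i/ (between /ɡ/ and /r/) fails the environment for rule 4, so it stays [i].
/r/ (between /i/ and /ɡ/): no rule targets it → [r].
/ɡ/ (between /r/ and /o/) is in the target of rule 3 but the environment (before a front vowel) is not met → [ɡ].
/o/ (between /ɡ/ and /s/): rule 4 targets it, but not before a nasal consonant → unchanged [o].
Rule 2 applies to /s/ (between /o/ and /i/: between two vowels) → [z].
/i/ — word-final; rule 4 does not apply here → [i].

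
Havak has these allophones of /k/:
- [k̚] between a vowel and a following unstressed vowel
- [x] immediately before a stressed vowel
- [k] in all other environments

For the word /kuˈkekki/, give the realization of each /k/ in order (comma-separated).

Occurrence 1 (position 1): no conditioning environment matches → elsewhere allophone [k].
Occurrence 2 (position 3): immediately before a stressed vowel → [x].
Occurrence 3 (position 5): no conditioning environment matches → elsewhere allophone [k].
Occurrence 4 (position 6): no conditioning environment matches → elsewhere allophone [k].

[k], [x], [k], [k]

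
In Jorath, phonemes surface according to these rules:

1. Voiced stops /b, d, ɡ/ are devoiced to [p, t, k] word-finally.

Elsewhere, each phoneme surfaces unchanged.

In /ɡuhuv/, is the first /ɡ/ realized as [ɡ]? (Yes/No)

/ɡ/ (word-initial) fails the environment for rule 1, so it stays [ɡ].
The actual realization is [ɡ], which matches [ɡ].

Yes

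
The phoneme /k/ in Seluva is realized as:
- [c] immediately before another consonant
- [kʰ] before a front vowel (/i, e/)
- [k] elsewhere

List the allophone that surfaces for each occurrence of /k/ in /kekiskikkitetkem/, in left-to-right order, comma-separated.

Occurrence 1 (position 1): before a front vowel (/i, e/) → [kʰ].
Occurrence 2 (position 3): before a front vowel (/i, e/) → [kʰ].
Occurrence 3 (position 6): before a front vowel (/i, e/) → [kʰ].
Occurrence 4 (position 8): immediately before another consonant → [c].
Occurrence 5 (position 9): before a front vowel (/i, e/) → [kʰ].
Occurrence 6 (position 14): before a front vowel (/i, e/) → [kʰ].

[kʰ], [kʰ], [kʰ], [c], [kʰ], [kʰ]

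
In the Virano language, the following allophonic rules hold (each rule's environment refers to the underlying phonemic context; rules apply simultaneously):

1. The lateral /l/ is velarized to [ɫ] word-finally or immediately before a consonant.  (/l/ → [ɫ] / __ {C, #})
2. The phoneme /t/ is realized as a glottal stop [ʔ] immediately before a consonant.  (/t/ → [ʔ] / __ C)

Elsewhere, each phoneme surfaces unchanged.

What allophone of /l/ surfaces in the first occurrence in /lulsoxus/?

[l]

/l/ — word-initial; rule 1 does not apply here → [l].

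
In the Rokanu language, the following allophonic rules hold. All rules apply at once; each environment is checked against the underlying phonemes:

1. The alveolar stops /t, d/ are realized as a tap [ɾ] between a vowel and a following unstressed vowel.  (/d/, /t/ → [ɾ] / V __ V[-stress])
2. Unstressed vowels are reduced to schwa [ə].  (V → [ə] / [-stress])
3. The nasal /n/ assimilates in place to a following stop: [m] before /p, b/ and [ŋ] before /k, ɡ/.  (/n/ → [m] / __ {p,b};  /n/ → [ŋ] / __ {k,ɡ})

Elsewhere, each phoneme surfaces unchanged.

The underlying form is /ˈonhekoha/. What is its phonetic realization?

[ˈonhəkəhə]

/o/ (word-initial): rule 2 targets it, but not in an unstressed syllable → unchanged [o].
/n/ — between /o/ and /h/; rule 3 does not apply here → [n].
/h/ (between /n/ and /e/): no rule targets it → [h].
/e/ (between /h/ and /k/): in an unstressed syllable, so rule 2 applies → [ə].
/k/ (between /e/ and /o/): no rule targets it → [k].
/o/ meets the environment for rule 2 (in an unstressed syllable) → [ə].
/h/ (between /o/ and /a/) is unaffected → [h].
/a/ (word-final): in an unstressed syllable, so rule 2 applies → [ə].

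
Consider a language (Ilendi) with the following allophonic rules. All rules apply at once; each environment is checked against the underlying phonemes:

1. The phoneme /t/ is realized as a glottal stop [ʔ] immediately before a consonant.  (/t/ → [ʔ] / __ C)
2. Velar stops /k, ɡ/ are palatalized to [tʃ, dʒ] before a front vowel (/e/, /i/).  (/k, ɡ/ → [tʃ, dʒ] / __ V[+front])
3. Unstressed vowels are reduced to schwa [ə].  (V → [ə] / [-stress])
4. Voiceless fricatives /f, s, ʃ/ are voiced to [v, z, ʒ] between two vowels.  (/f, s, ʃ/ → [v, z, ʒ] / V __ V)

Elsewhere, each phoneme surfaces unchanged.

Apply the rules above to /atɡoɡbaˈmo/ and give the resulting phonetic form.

/a/ meets the environment for rule 3 (in an unstressed syllable) → [ə].
/t/ — between /a/ and /ɡ/, immediately before a consonant — surfaces as [ʔ] (rule 1).
/ɡ/ (between /t/ and /o/) is in the target of rule 2 but the environment (before a front vowel) is not met → [ɡ].
/o/ (between /ɡ/ and /ɡ/): in an unstressed syllable, so rule 3 applies → [ə].
/ɡ/ (between /o/ and /b/): rule 2 targets it, but not before a front vowel → unchanged [ɡ].
/b/ — not in any rule's target class → [b].
/a/ meets the environment for rule 3 (in an unstressed syllable) → [ə].
/m/ (between /a/ and /o/) is unaffected → [m].
/o/ (word-final): rule 3 targets it, but not in an unstressed syllable → unchanged [o].

[əʔɡəɡbəˈmo]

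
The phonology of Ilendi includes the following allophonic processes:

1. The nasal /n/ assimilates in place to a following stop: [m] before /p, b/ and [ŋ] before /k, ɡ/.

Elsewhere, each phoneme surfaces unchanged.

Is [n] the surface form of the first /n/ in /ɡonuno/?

/n/ (between /o/ and /u/) is in the target of rule 1 but the environment (before a labial or velar stop) is not met → [n].
The actual realization is [n], which matches [n].

Yes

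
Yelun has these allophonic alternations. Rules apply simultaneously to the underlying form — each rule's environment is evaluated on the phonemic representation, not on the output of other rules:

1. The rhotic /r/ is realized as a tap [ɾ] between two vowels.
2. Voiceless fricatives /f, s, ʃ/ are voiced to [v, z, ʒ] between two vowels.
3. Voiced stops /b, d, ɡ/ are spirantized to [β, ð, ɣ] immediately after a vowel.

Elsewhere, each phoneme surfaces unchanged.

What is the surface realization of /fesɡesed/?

/f/ (word-initial): rule 2 targets it, but not between two vowels → unchanged [f].
/e/ (between /f/ and /s/): no rule targets it → [e].
/s/ — between /e/ and /ɡ/; rule 2 does not apply here → [s].
/ɡ/ (between /s/ and /e/) is in the target of rule 3 but the environment (immediately after a vowel) is not met → [ɡ].
/e/ — not in any rule's target class → [e].
/s/ meets the environment for rule 2 (between two vowels) → [z].
/e/ — not in any rule's target class → [e].
/d/ (word-final) occurs immediately after a vowel → [ð] by rule 3.

[fesɡezeð]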